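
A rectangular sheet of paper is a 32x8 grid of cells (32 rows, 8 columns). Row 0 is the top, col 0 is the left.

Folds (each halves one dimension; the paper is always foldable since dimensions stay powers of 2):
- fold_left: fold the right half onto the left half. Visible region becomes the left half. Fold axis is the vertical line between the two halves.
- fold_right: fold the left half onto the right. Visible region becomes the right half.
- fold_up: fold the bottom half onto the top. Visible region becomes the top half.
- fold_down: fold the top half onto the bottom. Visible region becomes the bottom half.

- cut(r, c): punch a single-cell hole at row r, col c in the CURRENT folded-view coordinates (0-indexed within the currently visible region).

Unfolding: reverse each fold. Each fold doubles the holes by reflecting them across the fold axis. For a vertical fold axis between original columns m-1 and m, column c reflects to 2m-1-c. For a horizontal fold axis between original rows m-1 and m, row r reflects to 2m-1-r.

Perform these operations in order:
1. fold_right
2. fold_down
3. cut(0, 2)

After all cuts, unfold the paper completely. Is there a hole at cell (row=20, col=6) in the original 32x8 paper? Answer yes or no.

Answer: no

Derivation:
Op 1 fold_right: fold axis v@4; visible region now rows[0,32) x cols[4,8) = 32x4
Op 2 fold_down: fold axis h@16; visible region now rows[16,32) x cols[4,8) = 16x4
Op 3 cut(0, 2): punch at orig (16,6); cuts so far [(16, 6)]; region rows[16,32) x cols[4,8) = 16x4
Unfold 1 (reflect across h@16): 2 holes -> [(15, 6), (16, 6)]
Unfold 2 (reflect across v@4): 4 holes -> [(15, 1), (15, 6), (16, 1), (16, 6)]
Holes: [(15, 1), (15, 6), (16, 1), (16, 6)]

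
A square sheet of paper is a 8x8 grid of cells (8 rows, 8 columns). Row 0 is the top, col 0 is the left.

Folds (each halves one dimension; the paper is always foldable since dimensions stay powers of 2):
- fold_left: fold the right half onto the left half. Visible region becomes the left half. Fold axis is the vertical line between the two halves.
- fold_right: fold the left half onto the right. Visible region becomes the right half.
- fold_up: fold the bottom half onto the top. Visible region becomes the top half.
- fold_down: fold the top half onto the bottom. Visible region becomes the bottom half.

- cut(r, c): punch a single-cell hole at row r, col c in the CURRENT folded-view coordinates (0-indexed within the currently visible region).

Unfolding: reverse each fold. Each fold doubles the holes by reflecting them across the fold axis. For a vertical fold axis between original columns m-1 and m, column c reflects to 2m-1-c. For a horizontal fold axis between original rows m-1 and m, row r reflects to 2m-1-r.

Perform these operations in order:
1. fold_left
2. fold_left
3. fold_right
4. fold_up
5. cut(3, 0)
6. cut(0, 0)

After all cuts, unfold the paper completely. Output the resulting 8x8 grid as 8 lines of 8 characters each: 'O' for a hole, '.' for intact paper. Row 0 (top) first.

Op 1 fold_left: fold axis v@4; visible region now rows[0,8) x cols[0,4) = 8x4
Op 2 fold_left: fold axis v@2; visible region now rows[0,8) x cols[0,2) = 8x2
Op 3 fold_right: fold axis v@1; visible region now rows[0,8) x cols[1,2) = 8x1
Op 4 fold_up: fold axis h@4; visible region now rows[0,4) x cols[1,2) = 4x1
Op 5 cut(3, 0): punch at orig (3,1); cuts so far [(3, 1)]; region rows[0,4) x cols[1,2) = 4x1
Op 6 cut(0, 0): punch at orig (0,1); cuts so far [(0, 1), (3, 1)]; region rows[0,4) x cols[1,2) = 4x1
Unfold 1 (reflect across h@4): 4 holes -> [(0, 1), (3, 1), (4, 1), (7, 1)]
Unfold 2 (reflect across v@1): 8 holes -> [(0, 0), (0, 1), (3, 0), (3, 1), (4, 0), (4, 1), (7, 0), (7, 1)]
Unfold 3 (reflect across v@2): 16 holes -> [(0, 0), (0, 1), (0, 2), (0, 3), (3, 0), (3, 1), (3, 2), (3, 3), (4, 0), (4, 1), (4, 2), (4, 3), (7, 0), (7, 1), (7, 2), (7, 3)]
Unfold 4 (reflect across v@4): 32 holes -> [(0, 0), (0, 1), (0, 2), (0, 3), (0, 4), (0, 5), (0, 6), (0, 7), (3, 0), (3, 1), (3, 2), (3, 3), (3, 4), (3, 5), (3, 6), (3, 7), (4, 0), (4, 1), (4, 2), (4, 3), (4, 4), (4, 5), (4, 6), (4, 7), (7, 0), (7, 1), (7, 2), (7, 3), (7, 4), (7, 5), (7, 6), (7, 7)]

Answer: OOOOOOOO
........
........
OOOOOOOO
OOOOOOOO
........
........
OOOOOOOO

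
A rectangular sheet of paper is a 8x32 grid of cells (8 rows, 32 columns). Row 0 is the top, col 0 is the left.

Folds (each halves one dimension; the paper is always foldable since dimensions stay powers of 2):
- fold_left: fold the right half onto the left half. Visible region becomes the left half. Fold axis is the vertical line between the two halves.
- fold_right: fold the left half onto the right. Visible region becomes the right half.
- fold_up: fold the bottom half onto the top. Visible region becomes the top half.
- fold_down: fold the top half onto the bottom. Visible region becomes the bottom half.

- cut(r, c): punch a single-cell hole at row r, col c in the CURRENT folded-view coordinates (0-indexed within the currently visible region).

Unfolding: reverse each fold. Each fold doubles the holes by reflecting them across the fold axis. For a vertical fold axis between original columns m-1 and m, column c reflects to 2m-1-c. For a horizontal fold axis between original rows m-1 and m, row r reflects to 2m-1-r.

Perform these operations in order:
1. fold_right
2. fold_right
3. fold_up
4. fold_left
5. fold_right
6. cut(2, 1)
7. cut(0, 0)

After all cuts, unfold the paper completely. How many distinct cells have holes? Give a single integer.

Op 1 fold_right: fold axis v@16; visible region now rows[0,8) x cols[16,32) = 8x16
Op 2 fold_right: fold axis v@24; visible region now rows[0,8) x cols[24,32) = 8x8
Op 3 fold_up: fold axis h@4; visible region now rows[0,4) x cols[24,32) = 4x8
Op 4 fold_left: fold axis v@28; visible region now rows[0,4) x cols[24,28) = 4x4
Op 5 fold_right: fold axis v@26; visible region now rows[0,4) x cols[26,28) = 4x2
Op 6 cut(2, 1): punch at orig (2,27); cuts so far [(2, 27)]; region rows[0,4) x cols[26,28) = 4x2
Op 7 cut(0, 0): punch at orig (0,26); cuts so far [(0, 26), (2, 27)]; region rows[0,4) x cols[26,28) = 4x2
Unfold 1 (reflect across v@26): 4 holes -> [(0, 25), (0, 26), (2, 24), (2, 27)]
Unfold 2 (reflect across v@28): 8 holes -> [(0, 25), (0, 26), (0, 29), (0, 30), (2, 24), (2, 27), (2, 28), (2, 31)]
Unfold 3 (reflect across h@4): 16 holes -> [(0, 25), (0, 26), (0, 29), (0, 30), (2, 24), (2, 27), (2, 28), (2, 31), (5, 24), (5, 27), (5, 28), (5, 31), (7, 25), (7, 26), (7, 29), (7, 30)]
Unfold 4 (reflect across v@24): 32 holes -> [(0, 17), (0, 18), (0, 21), (0, 22), (0, 25), (0, 26), (0, 29), (0, 30), (2, 16), (2, 19), (2, 20), (2, 23), (2, 24), (2, 27), (2, 28), (2, 31), (5, 16), (5, 19), (5, 20), (5, 23), (5, 24), (5, 27), (5, 28), (5, 31), (7, 17), (7, 18), (7, 21), (7, 22), (7, 25), (7, 26), (7, 29), (7, 30)]
Unfold 5 (reflect across v@16): 64 holes -> [(0, 1), (0, 2), (0, 5), (0, 6), (0, 9), (0, 10), (0, 13), (0, 14), (0, 17), (0, 18), (0, 21), (0, 22), (0, 25), (0, 26), (0, 29), (0, 30), (2, 0), (2, 3), (2, 4), (2, 7), (2, 8), (2, 11), (2, 12), (2, 15), (2, 16), (2, 19), (2, 20), (2, 23), (2, 24), (2, 27), (2, 28), (2, 31), (5, 0), (5, 3), (5, 4), (5, 7), (5, 8), (5, 11), (5, 12), (5, 15), (5, 16), (5, 19), (5, 20), (5, 23), (5, 24), (5, 27), (5, 28), (5, 31), (7, 1), (7, 2), (7, 5), (7, 6), (7, 9), (7, 10), (7, 13), (7, 14), (7, 17), (7, 18), (7, 21), (7, 22), (7, 25), (7, 26), (7, 29), (7, 30)]

Answer: 64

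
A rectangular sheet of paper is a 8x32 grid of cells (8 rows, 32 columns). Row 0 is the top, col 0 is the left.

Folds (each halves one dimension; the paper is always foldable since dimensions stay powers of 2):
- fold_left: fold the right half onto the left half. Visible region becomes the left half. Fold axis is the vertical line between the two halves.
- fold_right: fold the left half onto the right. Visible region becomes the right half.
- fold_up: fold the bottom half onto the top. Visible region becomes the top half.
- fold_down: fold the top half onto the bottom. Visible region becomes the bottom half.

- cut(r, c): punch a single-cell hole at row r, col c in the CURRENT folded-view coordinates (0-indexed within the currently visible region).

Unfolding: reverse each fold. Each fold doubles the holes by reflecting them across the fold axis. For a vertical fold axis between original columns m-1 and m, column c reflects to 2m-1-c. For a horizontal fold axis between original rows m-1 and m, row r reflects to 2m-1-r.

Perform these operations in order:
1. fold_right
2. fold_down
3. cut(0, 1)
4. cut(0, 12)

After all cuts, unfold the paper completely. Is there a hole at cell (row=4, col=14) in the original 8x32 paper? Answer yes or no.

Answer: yes

Derivation:
Op 1 fold_right: fold axis v@16; visible region now rows[0,8) x cols[16,32) = 8x16
Op 2 fold_down: fold axis h@4; visible region now rows[4,8) x cols[16,32) = 4x16
Op 3 cut(0, 1): punch at orig (4,17); cuts so far [(4, 17)]; region rows[4,8) x cols[16,32) = 4x16
Op 4 cut(0, 12): punch at orig (4,28); cuts so far [(4, 17), (4, 28)]; region rows[4,8) x cols[16,32) = 4x16
Unfold 1 (reflect across h@4): 4 holes -> [(3, 17), (3, 28), (4, 17), (4, 28)]
Unfold 2 (reflect across v@16): 8 holes -> [(3, 3), (3, 14), (3, 17), (3, 28), (4, 3), (4, 14), (4, 17), (4, 28)]
Holes: [(3, 3), (3, 14), (3, 17), (3, 28), (4, 3), (4, 14), (4, 17), (4, 28)]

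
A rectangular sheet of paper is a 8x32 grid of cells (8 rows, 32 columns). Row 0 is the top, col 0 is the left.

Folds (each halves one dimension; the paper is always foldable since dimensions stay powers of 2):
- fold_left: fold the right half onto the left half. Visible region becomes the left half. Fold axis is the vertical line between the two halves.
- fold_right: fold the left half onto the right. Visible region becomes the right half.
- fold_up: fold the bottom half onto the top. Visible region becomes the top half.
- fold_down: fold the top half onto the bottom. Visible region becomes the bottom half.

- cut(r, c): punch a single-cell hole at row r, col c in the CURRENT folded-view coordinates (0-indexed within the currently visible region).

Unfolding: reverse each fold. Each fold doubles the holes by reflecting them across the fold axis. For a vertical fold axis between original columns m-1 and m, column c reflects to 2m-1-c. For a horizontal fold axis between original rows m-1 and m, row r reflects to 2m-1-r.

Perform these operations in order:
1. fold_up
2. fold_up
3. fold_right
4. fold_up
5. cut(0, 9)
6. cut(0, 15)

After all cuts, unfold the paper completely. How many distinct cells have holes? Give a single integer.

Op 1 fold_up: fold axis h@4; visible region now rows[0,4) x cols[0,32) = 4x32
Op 2 fold_up: fold axis h@2; visible region now rows[0,2) x cols[0,32) = 2x32
Op 3 fold_right: fold axis v@16; visible region now rows[0,2) x cols[16,32) = 2x16
Op 4 fold_up: fold axis h@1; visible region now rows[0,1) x cols[16,32) = 1x16
Op 5 cut(0, 9): punch at orig (0,25); cuts so far [(0, 25)]; region rows[0,1) x cols[16,32) = 1x16
Op 6 cut(0, 15): punch at orig (0,31); cuts so far [(0, 25), (0, 31)]; region rows[0,1) x cols[16,32) = 1x16
Unfold 1 (reflect across h@1): 4 holes -> [(0, 25), (0, 31), (1, 25), (1, 31)]
Unfold 2 (reflect across v@16): 8 holes -> [(0, 0), (0, 6), (0, 25), (0, 31), (1, 0), (1, 6), (1, 25), (1, 31)]
Unfold 3 (reflect across h@2): 16 holes -> [(0, 0), (0, 6), (0, 25), (0, 31), (1, 0), (1, 6), (1, 25), (1, 31), (2, 0), (2, 6), (2, 25), (2, 31), (3, 0), (3, 6), (3, 25), (3, 31)]
Unfold 4 (reflect across h@4): 32 holes -> [(0, 0), (0, 6), (0, 25), (0, 31), (1, 0), (1, 6), (1, 25), (1, 31), (2, 0), (2, 6), (2, 25), (2, 31), (3, 0), (3, 6), (3, 25), (3, 31), (4, 0), (4, 6), (4, 25), (4, 31), (5, 0), (5, 6), (5, 25), (5, 31), (6, 0), (6, 6), (6, 25), (6, 31), (7, 0), (7, 6), (7, 25), (7, 31)]

Answer: 32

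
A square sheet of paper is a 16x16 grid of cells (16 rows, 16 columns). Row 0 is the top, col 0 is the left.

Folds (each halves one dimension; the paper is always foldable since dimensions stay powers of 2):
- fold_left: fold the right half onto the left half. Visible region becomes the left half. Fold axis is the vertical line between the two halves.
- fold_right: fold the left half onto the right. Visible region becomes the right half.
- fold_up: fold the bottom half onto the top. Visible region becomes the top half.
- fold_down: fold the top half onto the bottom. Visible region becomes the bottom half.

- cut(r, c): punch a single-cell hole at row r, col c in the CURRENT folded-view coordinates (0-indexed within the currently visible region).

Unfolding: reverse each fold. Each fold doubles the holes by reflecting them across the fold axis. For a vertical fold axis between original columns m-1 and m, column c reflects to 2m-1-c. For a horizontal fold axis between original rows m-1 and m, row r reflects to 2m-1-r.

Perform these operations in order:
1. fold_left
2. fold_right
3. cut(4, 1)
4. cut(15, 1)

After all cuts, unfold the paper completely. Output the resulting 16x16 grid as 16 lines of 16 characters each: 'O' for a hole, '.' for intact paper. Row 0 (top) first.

Op 1 fold_left: fold axis v@8; visible region now rows[0,16) x cols[0,8) = 16x8
Op 2 fold_right: fold axis v@4; visible region now rows[0,16) x cols[4,8) = 16x4
Op 3 cut(4, 1): punch at orig (4,5); cuts so far [(4, 5)]; region rows[0,16) x cols[4,8) = 16x4
Op 4 cut(15, 1): punch at orig (15,5); cuts so far [(4, 5), (15, 5)]; region rows[0,16) x cols[4,8) = 16x4
Unfold 1 (reflect across v@4): 4 holes -> [(4, 2), (4, 5), (15, 2), (15, 5)]
Unfold 2 (reflect across v@8): 8 holes -> [(4, 2), (4, 5), (4, 10), (4, 13), (15, 2), (15, 5), (15, 10), (15, 13)]

Answer: ................
................
................
................
..O..O....O..O..
................
................
................
................
................
................
................
................
................
................
..O..O....O..O..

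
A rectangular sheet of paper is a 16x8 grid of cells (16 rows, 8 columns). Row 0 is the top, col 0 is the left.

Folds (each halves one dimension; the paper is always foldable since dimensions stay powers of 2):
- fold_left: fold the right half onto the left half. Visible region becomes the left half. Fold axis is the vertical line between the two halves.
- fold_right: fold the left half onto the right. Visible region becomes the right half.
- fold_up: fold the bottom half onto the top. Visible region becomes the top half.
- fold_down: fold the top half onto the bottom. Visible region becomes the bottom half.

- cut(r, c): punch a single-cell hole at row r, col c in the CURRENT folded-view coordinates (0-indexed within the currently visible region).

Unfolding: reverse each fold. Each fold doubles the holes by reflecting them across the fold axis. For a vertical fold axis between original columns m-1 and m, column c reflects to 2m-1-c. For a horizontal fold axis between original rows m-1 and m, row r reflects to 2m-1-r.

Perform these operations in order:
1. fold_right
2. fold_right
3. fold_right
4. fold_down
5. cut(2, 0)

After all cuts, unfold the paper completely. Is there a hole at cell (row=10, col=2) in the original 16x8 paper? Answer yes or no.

Op 1 fold_right: fold axis v@4; visible region now rows[0,16) x cols[4,8) = 16x4
Op 2 fold_right: fold axis v@6; visible region now rows[0,16) x cols[6,8) = 16x2
Op 3 fold_right: fold axis v@7; visible region now rows[0,16) x cols[7,8) = 16x1
Op 4 fold_down: fold axis h@8; visible region now rows[8,16) x cols[7,8) = 8x1
Op 5 cut(2, 0): punch at orig (10,7); cuts so far [(10, 7)]; region rows[8,16) x cols[7,8) = 8x1
Unfold 1 (reflect across h@8): 2 holes -> [(5, 7), (10, 7)]
Unfold 2 (reflect across v@7): 4 holes -> [(5, 6), (5, 7), (10, 6), (10, 7)]
Unfold 3 (reflect across v@6): 8 holes -> [(5, 4), (5, 5), (5, 6), (5, 7), (10, 4), (10, 5), (10, 6), (10, 7)]
Unfold 4 (reflect across v@4): 16 holes -> [(5, 0), (5, 1), (5, 2), (5, 3), (5, 4), (5, 5), (5, 6), (5, 7), (10, 0), (10, 1), (10, 2), (10, 3), (10, 4), (10, 5), (10, 6), (10, 7)]
Holes: [(5, 0), (5, 1), (5, 2), (5, 3), (5, 4), (5, 5), (5, 6), (5, 7), (10, 0), (10, 1), (10, 2), (10, 3), (10, 4), (10, 5), (10, 6), (10, 7)]

Answer: yes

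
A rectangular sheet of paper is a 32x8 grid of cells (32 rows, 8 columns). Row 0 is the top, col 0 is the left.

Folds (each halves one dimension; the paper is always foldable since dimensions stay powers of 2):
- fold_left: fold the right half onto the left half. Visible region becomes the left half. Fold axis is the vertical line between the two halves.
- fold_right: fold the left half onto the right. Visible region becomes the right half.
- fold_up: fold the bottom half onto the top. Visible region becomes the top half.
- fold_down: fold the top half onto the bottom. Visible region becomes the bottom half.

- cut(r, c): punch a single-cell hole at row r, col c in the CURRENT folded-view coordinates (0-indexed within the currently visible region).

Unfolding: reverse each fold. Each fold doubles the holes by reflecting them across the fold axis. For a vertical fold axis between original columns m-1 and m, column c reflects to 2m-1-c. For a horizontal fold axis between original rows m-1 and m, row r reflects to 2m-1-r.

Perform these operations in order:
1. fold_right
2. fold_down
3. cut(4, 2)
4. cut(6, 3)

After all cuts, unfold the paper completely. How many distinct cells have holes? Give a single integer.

Op 1 fold_right: fold axis v@4; visible region now rows[0,32) x cols[4,8) = 32x4
Op 2 fold_down: fold axis h@16; visible region now rows[16,32) x cols[4,8) = 16x4
Op 3 cut(4, 2): punch at orig (20,6); cuts so far [(20, 6)]; region rows[16,32) x cols[4,8) = 16x4
Op 4 cut(6, 3): punch at orig (22,7); cuts so far [(20, 6), (22, 7)]; region rows[16,32) x cols[4,8) = 16x4
Unfold 1 (reflect across h@16): 4 holes -> [(9, 7), (11, 6), (20, 6), (22, 7)]
Unfold 2 (reflect across v@4): 8 holes -> [(9, 0), (9, 7), (11, 1), (11, 6), (20, 1), (20, 6), (22, 0), (22, 7)]

Answer: 8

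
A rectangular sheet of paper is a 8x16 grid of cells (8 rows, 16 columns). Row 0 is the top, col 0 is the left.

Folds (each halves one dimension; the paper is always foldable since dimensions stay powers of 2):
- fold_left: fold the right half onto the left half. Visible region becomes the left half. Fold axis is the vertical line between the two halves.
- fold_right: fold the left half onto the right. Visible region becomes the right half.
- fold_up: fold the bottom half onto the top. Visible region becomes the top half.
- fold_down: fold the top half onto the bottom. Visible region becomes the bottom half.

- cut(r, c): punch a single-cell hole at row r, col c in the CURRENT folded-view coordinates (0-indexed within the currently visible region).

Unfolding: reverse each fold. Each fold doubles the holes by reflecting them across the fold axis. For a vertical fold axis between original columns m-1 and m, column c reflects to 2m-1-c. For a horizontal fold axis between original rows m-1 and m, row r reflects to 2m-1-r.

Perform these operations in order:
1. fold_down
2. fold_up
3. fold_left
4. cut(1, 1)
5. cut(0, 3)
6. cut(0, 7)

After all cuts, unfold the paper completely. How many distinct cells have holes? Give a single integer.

Answer: 24

Derivation:
Op 1 fold_down: fold axis h@4; visible region now rows[4,8) x cols[0,16) = 4x16
Op 2 fold_up: fold axis h@6; visible region now rows[4,6) x cols[0,16) = 2x16
Op 3 fold_left: fold axis v@8; visible region now rows[4,6) x cols[0,8) = 2x8
Op 4 cut(1, 1): punch at orig (5,1); cuts so far [(5, 1)]; region rows[4,6) x cols[0,8) = 2x8
Op 5 cut(0, 3): punch at orig (4,3); cuts so far [(4, 3), (5, 1)]; region rows[4,6) x cols[0,8) = 2x8
Op 6 cut(0, 7): punch at orig (4,7); cuts so far [(4, 3), (4, 7), (5, 1)]; region rows[4,6) x cols[0,8) = 2x8
Unfold 1 (reflect across v@8): 6 holes -> [(4, 3), (4, 7), (4, 8), (4, 12), (5, 1), (5, 14)]
Unfold 2 (reflect across h@6): 12 holes -> [(4, 3), (4, 7), (4, 8), (4, 12), (5, 1), (5, 14), (6, 1), (6, 14), (7, 3), (7, 7), (7, 8), (7, 12)]
Unfold 3 (reflect across h@4): 24 holes -> [(0, 3), (0, 7), (0, 8), (0, 12), (1, 1), (1, 14), (2, 1), (2, 14), (3, 3), (3, 7), (3, 8), (3, 12), (4, 3), (4, 7), (4, 8), (4, 12), (5, 1), (5, 14), (6, 1), (6, 14), (7, 3), (7, 7), (7, 8), (7, 12)]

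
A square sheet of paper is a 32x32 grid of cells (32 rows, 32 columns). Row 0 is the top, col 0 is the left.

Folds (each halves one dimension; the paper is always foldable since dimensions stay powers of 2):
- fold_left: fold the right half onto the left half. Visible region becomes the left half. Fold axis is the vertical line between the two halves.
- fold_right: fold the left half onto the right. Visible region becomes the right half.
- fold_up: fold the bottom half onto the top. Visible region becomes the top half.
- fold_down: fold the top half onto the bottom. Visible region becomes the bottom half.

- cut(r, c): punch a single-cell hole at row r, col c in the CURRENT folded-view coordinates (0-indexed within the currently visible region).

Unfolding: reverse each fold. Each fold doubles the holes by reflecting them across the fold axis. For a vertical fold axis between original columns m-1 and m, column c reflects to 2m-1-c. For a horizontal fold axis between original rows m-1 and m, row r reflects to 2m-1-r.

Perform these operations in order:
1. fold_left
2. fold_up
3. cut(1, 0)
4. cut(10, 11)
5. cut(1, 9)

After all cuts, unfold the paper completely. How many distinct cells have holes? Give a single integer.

Answer: 12

Derivation:
Op 1 fold_left: fold axis v@16; visible region now rows[0,32) x cols[0,16) = 32x16
Op 2 fold_up: fold axis h@16; visible region now rows[0,16) x cols[0,16) = 16x16
Op 3 cut(1, 0): punch at orig (1,0); cuts so far [(1, 0)]; region rows[0,16) x cols[0,16) = 16x16
Op 4 cut(10, 11): punch at orig (10,11); cuts so far [(1, 0), (10, 11)]; region rows[0,16) x cols[0,16) = 16x16
Op 5 cut(1, 9): punch at orig (1,9); cuts so far [(1, 0), (1, 9), (10, 11)]; region rows[0,16) x cols[0,16) = 16x16
Unfold 1 (reflect across h@16): 6 holes -> [(1, 0), (1, 9), (10, 11), (21, 11), (30, 0), (30, 9)]
Unfold 2 (reflect across v@16): 12 holes -> [(1, 0), (1, 9), (1, 22), (1, 31), (10, 11), (10, 20), (21, 11), (21, 20), (30, 0), (30, 9), (30, 22), (30, 31)]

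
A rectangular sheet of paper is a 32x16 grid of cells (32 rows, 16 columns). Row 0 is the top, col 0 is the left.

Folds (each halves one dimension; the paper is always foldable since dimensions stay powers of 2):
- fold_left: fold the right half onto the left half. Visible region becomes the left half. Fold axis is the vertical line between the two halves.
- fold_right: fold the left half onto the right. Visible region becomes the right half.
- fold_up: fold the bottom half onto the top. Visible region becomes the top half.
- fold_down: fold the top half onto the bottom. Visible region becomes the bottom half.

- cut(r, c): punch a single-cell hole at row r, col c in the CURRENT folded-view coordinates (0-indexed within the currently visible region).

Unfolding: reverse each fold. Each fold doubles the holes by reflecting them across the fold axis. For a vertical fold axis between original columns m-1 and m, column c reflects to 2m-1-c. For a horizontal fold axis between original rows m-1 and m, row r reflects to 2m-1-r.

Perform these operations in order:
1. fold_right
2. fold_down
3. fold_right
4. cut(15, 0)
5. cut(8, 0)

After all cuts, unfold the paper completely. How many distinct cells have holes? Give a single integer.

Op 1 fold_right: fold axis v@8; visible region now rows[0,32) x cols[8,16) = 32x8
Op 2 fold_down: fold axis h@16; visible region now rows[16,32) x cols[8,16) = 16x8
Op 3 fold_right: fold axis v@12; visible region now rows[16,32) x cols[12,16) = 16x4
Op 4 cut(15, 0): punch at orig (31,12); cuts so far [(31, 12)]; region rows[16,32) x cols[12,16) = 16x4
Op 5 cut(8, 0): punch at orig (24,12); cuts so far [(24, 12), (31, 12)]; region rows[16,32) x cols[12,16) = 16x4
Unfold 1 (reflect across v@12): 4 holes -> [(24, 11), (24, 12), (31, 11), (31, 12)]
Unfold 2 (reflect across h@16): 8 holes -> [(0, 11), (0, 12), (7, 11), (7, 12), (24, 11), (24, 12), (31, 11), (31, 12)]
Unfold 3 (reflect across v@8): 16 holes -> [(0, 3), (0, 4), (0, 11), (0, 12), (7, 3), (7, 4), (7, 11), (7, 12), (24, 3), (24, 4), (24, 11), (24, 12), (31, 3), (31, 4), (31, 11), (31, 12)]

Answer: 16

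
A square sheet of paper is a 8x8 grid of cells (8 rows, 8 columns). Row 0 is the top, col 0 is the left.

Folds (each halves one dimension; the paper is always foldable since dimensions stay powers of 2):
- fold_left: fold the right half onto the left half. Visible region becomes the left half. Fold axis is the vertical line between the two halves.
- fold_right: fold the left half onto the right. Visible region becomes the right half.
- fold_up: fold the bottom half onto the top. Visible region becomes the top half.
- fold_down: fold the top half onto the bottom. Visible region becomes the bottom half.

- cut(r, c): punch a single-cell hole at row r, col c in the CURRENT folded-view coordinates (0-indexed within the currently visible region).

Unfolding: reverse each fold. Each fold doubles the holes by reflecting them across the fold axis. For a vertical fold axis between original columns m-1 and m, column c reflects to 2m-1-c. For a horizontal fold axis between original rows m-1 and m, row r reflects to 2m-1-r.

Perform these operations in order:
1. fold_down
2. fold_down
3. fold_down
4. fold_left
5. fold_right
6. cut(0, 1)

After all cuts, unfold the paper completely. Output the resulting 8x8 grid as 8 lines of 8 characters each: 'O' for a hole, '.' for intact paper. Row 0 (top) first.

Op 1 fold_down: fold axis h@4; visible region now rows[4,8) x cols[0,8) = 4x8
Op 2 fold_down: fold axis h@6; visible region now rows[6,8) x cols[0,8) = 2x8
Op 3 fold_down: fold axis h@7; visible region now rows[7,8) x cols[0,8) = 1x8
Op 4 fold_left: fold axis v@4; visible region now rows[7,8) x cols[0,4) = 1x4
Op 5 fold_right: fold axis v@2; visible region now rows[7,8) x cols[2,4) = 1x2
Op 6 cut(0, 1): punch at orig (7,3); cuts so far [(7, 3)]; region rows[7,8) x cols[2,4) = 1x2
Unfold 1 (reflect across v@2): 2 holes -> [(7, 0), (7, 3)]
Unfold 2 (reflect across v@4): 4 holes -> [(7, 0), (7, 3), (7, 4), (7, 7)]
Unfold 3 (reflect across h@7): 8 holes -> [(6, 0), (6, 3), (6, 4), (6, 7), (7, 0), (7, 3), (7, 4), (7, 7)]
Unfold 4 (reflect across h@6): 16 holes -> [(4, 0), (4, 3), (4, 4), (4, 7), (5, 0), (5, 3), (5, 4), (5, 7), (6, 0), (6, 3), (6, 4), (6, 7), (7, 0), (7, 3), (7, 4), (7, 7)]
Unfold 5 (reflect across h@4): 32 holes -> [(0, 0), (0, 3), (0, 4), (0, 7), (1, 0), (1, 3), (1, 4), (1, 7), (2, 0), (2, 3), (2, 4), (2, 7), (3, 0), (3, 3), (3, 4), (3, 7), (4, 0), (4, 3), (4, 4), (4, 7), (5, 0), (5, 3), (5, 4), (5, 7), (6, 0), (6, 3), (6, 4), (6, 7), (7, 0), (7, 3), (7, 4), (7, 7)]

Answer: O..OO..O
O..OO..O
O..OO..O
O..OO..O
O..OO..O
O..OO..O
O..OO..O
O..OO..O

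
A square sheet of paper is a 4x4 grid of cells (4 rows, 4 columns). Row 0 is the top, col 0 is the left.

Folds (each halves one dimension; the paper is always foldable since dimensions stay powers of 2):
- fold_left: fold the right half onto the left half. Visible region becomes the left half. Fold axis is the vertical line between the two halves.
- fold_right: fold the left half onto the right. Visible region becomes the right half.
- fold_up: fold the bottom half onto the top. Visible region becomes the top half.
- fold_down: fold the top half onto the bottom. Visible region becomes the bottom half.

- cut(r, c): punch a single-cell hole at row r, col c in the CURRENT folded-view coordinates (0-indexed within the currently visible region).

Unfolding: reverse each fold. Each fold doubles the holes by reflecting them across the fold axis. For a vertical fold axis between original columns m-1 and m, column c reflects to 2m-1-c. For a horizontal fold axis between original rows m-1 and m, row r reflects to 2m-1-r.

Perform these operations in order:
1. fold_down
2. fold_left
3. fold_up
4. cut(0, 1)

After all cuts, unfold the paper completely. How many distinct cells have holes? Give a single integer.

Op 1 fold_down: fold axis h@2; visible region now rows[2,4) x cols[0,4) = 2x4
Op 2 fold_left: fold axis v@2; visible region now rows[2,4) x cols[0,2) = 2x2
Op 3 fold_up: fold axis h@3; visible region now rows[2,3) x cols[0,2) = 1x2
Op 4 cut(0, 1): punch at orig (2,1); cuts so far [(2, 1)]; region rows[2,3) x cols[0,2) = 1x2
Unfold 1 (reflect across h@3): 2 holes -> [(2, 1), (3, 1)]
Unfold 2 (reflect across v@2): 4 holes -> [(2, 1), (2, 2), (3, 1), (3, 2)]
Unfold 3 (reflect across h@2): 8 holes -> [(0, 1), (0, 2), (1, 1), (1, 2), (2, 1), (2, 2), (3, 1), (3, 2)]

Answer: 8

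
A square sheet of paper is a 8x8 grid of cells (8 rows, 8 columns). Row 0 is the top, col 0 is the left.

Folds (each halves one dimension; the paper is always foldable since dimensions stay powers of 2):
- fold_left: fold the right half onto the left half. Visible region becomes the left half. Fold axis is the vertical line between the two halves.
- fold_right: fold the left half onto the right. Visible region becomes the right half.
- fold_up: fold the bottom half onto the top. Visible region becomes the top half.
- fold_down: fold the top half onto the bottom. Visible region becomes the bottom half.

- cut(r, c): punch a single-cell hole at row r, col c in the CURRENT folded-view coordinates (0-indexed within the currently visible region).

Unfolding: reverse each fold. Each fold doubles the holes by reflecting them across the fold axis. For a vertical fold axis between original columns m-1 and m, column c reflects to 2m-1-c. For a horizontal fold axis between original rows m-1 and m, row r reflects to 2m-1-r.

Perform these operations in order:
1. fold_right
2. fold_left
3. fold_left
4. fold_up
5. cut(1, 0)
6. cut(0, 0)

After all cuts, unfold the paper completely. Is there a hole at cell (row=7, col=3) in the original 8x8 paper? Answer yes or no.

Op 1 fold_right: fold axis v@4; visible region now rows[0,8) x cols[4,8) = 8x4
Op 2 fold_left: fold axis v@6; visible region now rows[0,8) x cols[4,6) = 8x2
Op 3 fold_left: fold axis v@5; visible region now rows[0,8) x cols[4,5) = 8x1
Op 4 fold_up: fold axis h@4; visible region now rows[0,4) x cols[4,5) = 4x1
Op 5 cut(1, 0): punch at orig (1,4); cuts so far [(1, 4)]; region rows[0,4) x cols[4,5) = 4x1
Op 6 cut(0, 0): punch at orig (0,4); cuts so far [(0, 4), (1, 4)]; region rows[0,4) x cols[4,5) = 4x1
Unfold 1 (reflect across h@4): 4 holes -> [(0, 4), (1, 4), (6, 4), (7, 4)]
Unfold 2 (reflect across v@5): 8 holes -> [(0, 4), (0, 5), (1, 4), (1, 5), (6, 4), (6, 5), (7, 4), (7, 5)]
Unfold 3 (reflect across v@6): 16 holes -> [(0, 4), (0, 5), (0, 6), (0, 7), (1, 4), (1, 5), (1, 6), (1, 7), (6, 4), (6, 5), (6, 6), (6, 7), (7, 4), (7, 5), (7, 6), (7, 7)]
Unfold 4 (reflect across v@4): 32 holes -> [(0, 0), (0, 1), (0, 2), (0, 3), (0, 4), (0, 5), (0, 6), (0, 7), (1, 0), (1, 1), (1, 2), (1, 3), (1, 4), (1, 5), (1, 6), (1, 7), (6, 0), (6, 1), (6, 2), (6, 3), (6, 4), (6, 5), (6, 6), (6, 7), (7, 0), (7, 1), (7, 2), (7, 3), (7, 4), (7, 5), (7, 6), (7, 7)]
Holes: [(0, 0), (0, 1), (0, 2), (0, 3), (0, 4), (0, 5), (0, 6), (0, 7), (1, 0), (1, 1), (1, 2), (1, 3), (1, 4), (1, 5), (1, 6), (1, 7), (6, 0), (6, 1), (6, 2), (6, 3), (6, 4), (6, 5), (6, 6), (6, 7), (7, 0), (7, 1), (7, 2), (7, 3), (7, 4), (7, 5), (7, 6), (7, 7)]

Answer: yes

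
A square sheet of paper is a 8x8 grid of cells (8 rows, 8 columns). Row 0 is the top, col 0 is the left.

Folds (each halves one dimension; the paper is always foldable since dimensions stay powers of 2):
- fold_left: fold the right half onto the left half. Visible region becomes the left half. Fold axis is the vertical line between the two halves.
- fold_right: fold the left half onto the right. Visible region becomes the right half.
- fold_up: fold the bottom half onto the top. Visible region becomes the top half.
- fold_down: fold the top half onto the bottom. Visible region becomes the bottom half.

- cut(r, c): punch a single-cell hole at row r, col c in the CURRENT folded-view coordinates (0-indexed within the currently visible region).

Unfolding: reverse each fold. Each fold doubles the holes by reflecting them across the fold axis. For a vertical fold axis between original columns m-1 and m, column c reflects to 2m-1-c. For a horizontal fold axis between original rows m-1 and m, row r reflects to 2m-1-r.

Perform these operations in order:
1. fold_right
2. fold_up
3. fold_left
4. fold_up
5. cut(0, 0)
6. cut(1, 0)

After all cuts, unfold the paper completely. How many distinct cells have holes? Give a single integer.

Answer: 32

Derivation:
Op 1 fold_right: fold axis v@4; visible region now rows[0,8) x cols[4,8) = 8x4
Op 2 fold_up: fold axis h@4; visible region now rows[0,4) x cols[4,8) = 4x4
Op 3 fold_left: fold axis v@6; visible region now rows[0,4) x cols[4,6) = 4x2
Op 4 fold_up: fold axis h@2; visible region now rows[0,2) x cols[4,6) = 2x2
Op 5 cut(0, 0): punch at orig (0,4); cuts so far [(0, 4)]; region rows[0,2) x cols[4,6) = 2x2
Op 6 cut(1, 0): punch at orig (1,4); cuts so far [(0, 4), (1, 4)]; region rows[0,2) x cols[4,6) = 2x2
Unfold 1 (reflect across h@2): 4 holes -> [(0, 4), (1, 4), (2, 4), (3, 4)]
Unfold 2 (reflect across v@6): 8 holes -> [(0, 4), (0, 7), (1, 4), (1, 7), (2, 4), (2, 7), (3, 4), (3, 7)]
Unfold 3 (reflect across h@4): 16 holes -> [(0, 4), (0, 7), (1, 4), (1, 7), (2, 4), (2, 7), (3, 4), (3, 7), (4, 4), (4, 7), (5, 4), (5, 7), (6, 4), (6, 7), (7, 4), (7, 7)]
Unfold 4 (reflect across v@4): 32 holes -> [(0, 0), (0, 3), (0, 4), (0, 7), (1, 0), (1, 3), (1, 4), (1, 7), (2, 0), (2, 3), (2, 4), (2, 7), (3, 0), (3, 3), (3, 4), (3, 7), (4, 0), (4, 3), (4, 4), (4, 7), (5, 0), (5, 3), (5, 4), (5, 7), (6, 0), (6, 3), (6, 4), (6, 7), (7, 0), (7, 3), (7, 4), (7, 7)]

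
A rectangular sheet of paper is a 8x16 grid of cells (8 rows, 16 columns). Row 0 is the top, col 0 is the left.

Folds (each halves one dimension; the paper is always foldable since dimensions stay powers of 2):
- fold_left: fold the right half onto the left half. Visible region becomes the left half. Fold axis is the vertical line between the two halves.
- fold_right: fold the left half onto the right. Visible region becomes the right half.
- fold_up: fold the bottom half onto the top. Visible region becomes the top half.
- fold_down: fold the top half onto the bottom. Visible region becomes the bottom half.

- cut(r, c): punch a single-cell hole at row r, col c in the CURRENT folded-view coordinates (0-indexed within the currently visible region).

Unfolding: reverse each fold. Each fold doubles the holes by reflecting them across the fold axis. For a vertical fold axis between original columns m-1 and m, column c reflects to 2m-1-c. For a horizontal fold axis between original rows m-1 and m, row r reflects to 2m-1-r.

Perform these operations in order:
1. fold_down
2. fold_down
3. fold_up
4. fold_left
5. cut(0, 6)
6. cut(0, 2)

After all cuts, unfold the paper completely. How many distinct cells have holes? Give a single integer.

Op 1 fold_down: fold axis h@4; visible region now rows[4,8) x cols[0,16) = 4x16
Op 2 fold_down: fold axis h@6; visible region now rows[6,8) x cols[0,16) = 2x16
Op 3 fold_up: fold axis h@7; visible region now rows[6,7) x cols[0,16) = 1x16
Op 4 fold_left: fold axis v@8; visible region now rows[6,7) x cols[0,8) = 1x8
Op 5 cut(0, 6): punch at orig (6,6); cuts so far [(6, 6)]; region rows[6,7) x cols[0,8) = 1x8
Op 6 cut(0, 2): punch at orig (6,2); cuts so far [(6, 2), (6, 6)]; region rows[6,7) x cols[0,8) = 1x8
Unfold 1 (reflect across v@8): 4 holes -> [(6, 2), (6, 6), (6, 9), (6, 13)]
Unfold 2 (reflect across h@7): 8 holes -> [(6, 2), (6, 6), (6, 9), (6, 13), (7, 2), (7, 6), (7, 9), (7, 13)]
Unfold 3 (reflect across h@6): 16 holes -> [(4, 2), (4, 6), (4, 9), (4, 13), (5, 2), (5, 6), (5, 9), (5, 13), (6, 2), (6, 6), (6, 9), (6, 13), (7, 2), (7, 6), (7, 9), (7, 13)]
Unfold 4 (reflect across h@4): 32 holes -> [(0, 2), (0, 6), (0, 9), (0, 13), (1, 2), (1, 6), (1, 9), (1, 13), (2, 2), (2, 6), (2, 9), (2, 13), (3, 2), (3, 6), (3, 9), (3, 13), (4, 2), (4, 6), (4, 9), (4, 13), (5, 2), (5, 6), (5, 9), (5, 13), (6, 2), (6, 6), (6, 9), (6, 13), (7, 2), (7, 6), (7, 9), (7, 13)]

Answer: 32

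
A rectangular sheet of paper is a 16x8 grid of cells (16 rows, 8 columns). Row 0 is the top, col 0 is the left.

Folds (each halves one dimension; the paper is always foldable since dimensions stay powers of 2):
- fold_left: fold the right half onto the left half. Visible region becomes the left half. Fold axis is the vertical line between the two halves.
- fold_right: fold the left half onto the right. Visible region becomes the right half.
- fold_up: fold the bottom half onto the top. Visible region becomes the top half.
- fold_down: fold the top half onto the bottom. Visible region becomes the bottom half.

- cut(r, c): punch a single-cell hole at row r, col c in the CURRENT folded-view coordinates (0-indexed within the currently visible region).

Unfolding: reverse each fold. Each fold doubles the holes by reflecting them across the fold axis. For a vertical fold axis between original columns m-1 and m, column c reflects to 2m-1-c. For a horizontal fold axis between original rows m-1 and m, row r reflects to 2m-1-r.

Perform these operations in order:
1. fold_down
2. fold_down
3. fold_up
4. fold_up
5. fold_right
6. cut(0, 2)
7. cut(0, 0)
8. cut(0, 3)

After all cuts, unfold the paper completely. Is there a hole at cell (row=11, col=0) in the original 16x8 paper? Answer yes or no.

Op 1 fold_down: fold axis h@8; visible region now rows[8,16) x cols[0,8) = 8x8
Op 2 fold_down: fold axis h@12; visible region now rows[12,16) x cols[0,8) = 4x8
Op 3 fold_up: fold axis h@14; visible region now rows[12,14) x cols[0,8) = 2x8
Op 4 fold_up: fold axis h@13; visible region now rows[12,13) x cols[0,8) = 1x8
Op 5 fold_right: fold axis v@4; visible region now rows[12,13) x cols[4,8) = 1x4
Op 6 cut(0, 2): punch at orig (12,6); cuts so far [(12, 6)]; region rows[12,13) x cols[4,8) = 1x4
Op 7 cut(0, 0): punch at orig (12,4); cuts so far [(12, 4), (12, 6)]; region rows[12,13) x cols[4,8) = 1x4
Op 8 cut(0, 3): punch at orig (12,7); cuts so far [(12, 4), (12, 6), (12, 7)]; region rows[12,13) x cols[4,8) = 1x4
Unfold 1 (reflect across v@4): 6 holes -> [(12, 0), (12, 1), (12, 3), (12, 4), (12, 6), (12, 7)]
Unfold 2 (reflect across h@13): 12 holes -> [(12, 0), (12, 1), (12, 3), (12, 4), (12, 6), (12, 7), (13, 0), (13, 1), (13, 3), (13, 4), (13, 6), (13, 7)]
Unfold 3 (reflect across h@14): 24 holes -> [(12, 0), (12, 1), (12, 3), (12, 4), (12, 6), (12, 7), (13, 0), (13, 1), (13, 3), (13, 4), (13, 6), (13, 7), (14, 0), (14, 1), (14, 3), (14, 4), (14, 6), (14, 7), (15, 0), (15, 1), (15, 3), (15, 4), (15, 6), (15, 7)]
Unfold 4 (reflect across h@12): 48 holes -> [(8, 0), (8, 1), (8, 3), (8, 4), (8, 6), (8, 7), (9, 0), (9, 1), (9, 3), (9, 4), (9, 6), (9, 7), (10, 0), (10, 1), (10, 3), (10, 4), (10, 6), (10, 7), (11, 0), (11, 1), (11, 3), (11, 4), (11, 6), (11, 7), (12, 0), (12, 1), (12, 3), (12, 4), (12, 6), (12, 7), (13, 0), (13, 1), (13, 3), (13, 4), (13, 6), (13, 7), (14, 0), (14, 1), (14, 3), (14, 4), (14, 6), (14, 7), (15, 0), (15, 1), (15, 3), (15, 4), (15, 6), (15, 7)]
Unfold 5 (reflect across h@8): 96 holes -> [(0, 0), (0, 1), (0, 3), (0, 4), (0, 6), (0, 7), (1, 0), (1, 1), (1, 3), (1, 4), (1, 6), (1, 7), (2, 0), (2, 1), (2, 3), (2, 4), (2, 6), (2, 7), (3, 0), (3, 1), (3, 3), (3, 4), (3, 6), (3, 7), (4, 0), (4, 1), (4, 3), (4, 4), (4, 6), (4, 7), (5, 0), (5, 1), (5, 3), (5, 4), (5, 6), (5, 7), (6, 0), (6, 1), (6, 3), (6, 4), (6, 6), (6, 7), (7, 0), (7, 1), (7, 3), (7, 4), (7, 6), (7, 7), (8, 0), (8, 1), (8, 3), (8, 4), (8, 6), (8, 7), (9, 0), (9, 1), (9, 3), (9, 4), (9, 6), (9, 7), (10, 0), (10, 1), (10, 3), (10, 4), (10, 6), (10, 7), (11, 0), (11, 1), (11, 3), (11, 4), (11, 6), (11, 7), (12, 0), (12, 1), (12, 3), (12, 4), (12, 6), (12, 7), (13, 0), (13, 1), (13, 3), (13, 4), (13, 6), (13, 7), (14, 0), (14, 1), (14, 3), (14, 4), (14, 6), (14, 7), (15, 0), (15, 1), (15, 3), (15, 4), (15, 6), (15, 7)]
Holes: [(0, 0), (0, 1), (0, 3), (0, 4), (0, 6), (0, 7), (1, 0), (1, 1), (1, 3), (1, 4), (1, 6), (1, 7), (2, 0), (2, 1), (2, 3), (2, 4), (2, 6), (2, 7), (3, 0), (3, 1), (3, 3), (3, 4), (3, 6), (3, 7), (4, 0), (4, 1), (4, 3), (4, 4), (4, 6), (4, 7), (5, 0), (5, 1), (5, 3), (5, 4), (5, 6), (5, 7), (6, 0), (6, 1), (6, 3), (6, 4), (6, 6), (6, 7), (7, 0), (7, 1), (7, 3), (7, 4), (7, 6), (7, 7), (8, 0), (8, 1), (8, 3), (8, 4), (8, 6), (8, 7), (9, 0), (9, 1), (9, 3), (9, 4), (9, 6), (9, 7), (10, 0), (10, 1), (10, 3), (10, 4), (10, 6), (10, 7), (11, 0), (11, 1), (11, 3), (11, 4), (11, 6), (11, 7), (12, 0), (12, 1), (12, 3), (12, 4), (12, 6), (12, 7), (13, 0), (13, 1), (13, 3), (13, 4), (13, 6), (13, 7), (14, 0), (14, 1), (14, 3), (14, 4), (14, 6), (14, 7), (15, 0), (15, 1), (15, 3), (15, 4), (15, 6), (15, 7)]

Answer: yes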